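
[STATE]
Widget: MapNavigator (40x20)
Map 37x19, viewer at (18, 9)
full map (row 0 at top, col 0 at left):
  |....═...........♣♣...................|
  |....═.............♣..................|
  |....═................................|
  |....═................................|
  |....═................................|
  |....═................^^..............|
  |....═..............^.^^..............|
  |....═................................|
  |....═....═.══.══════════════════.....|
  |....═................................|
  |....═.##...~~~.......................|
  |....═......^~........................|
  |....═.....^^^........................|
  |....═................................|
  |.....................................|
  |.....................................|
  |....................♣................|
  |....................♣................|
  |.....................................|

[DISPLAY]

                                        
  ....═...........♣♣................... 
  ....═.............♣.................. 
  ....═................................ 
  ....═................................ 
  ....═................................ 
  ....═................^^.............. 
  ....═..............^.^^.............. 
  ....═................................ 
  ....═....═.══.══════════════════..... 
  ....═.............@.................. 
  ....═.##...~~~....................... 
  ....═......^~........................ 
  ....═.....^^^........................ 
  ....═................................ 
  ..................................... 
  ..................................... 
  ....................♣................ 
  ....................♣................ 
  ..................................... 


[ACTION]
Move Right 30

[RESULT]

                                        
♣♣...................                   
..♣..................                   
.....................                   
.....................                   
.....................                   
.....^^..............                   
...^.^^..............                   
.....................                   
════════════════.....                   
....................@                   
.....................                   
.....................                   
.....................                   
.....................                   
.....................                   
.....................                   
....♣................                   
....♣................                   
.....................                   


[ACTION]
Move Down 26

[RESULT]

════════════════.....                   
.....................                   
.....................                   
.....................                   
.....................                   
.....................                   
.....................                   
.....................                   
....♣................                   
....♣................                   
....................@                   
                                        
                                        
                                        
                                        
                                        
                                        
                                        
                                        
                                        


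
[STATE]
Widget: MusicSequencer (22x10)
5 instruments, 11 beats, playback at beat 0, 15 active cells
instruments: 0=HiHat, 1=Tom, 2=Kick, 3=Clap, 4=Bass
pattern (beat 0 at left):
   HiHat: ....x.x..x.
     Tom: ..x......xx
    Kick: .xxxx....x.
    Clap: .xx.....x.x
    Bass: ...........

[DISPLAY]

      ▼1234567890     
 HiHat····█·█··█·     
   Tom··█······██     
  Kick·████····█·     
  Clap·██·····█·█     
  Bass···········     
                      
                      
                      
                      


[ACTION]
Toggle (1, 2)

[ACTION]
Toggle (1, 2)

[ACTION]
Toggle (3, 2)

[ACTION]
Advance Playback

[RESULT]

      0▼234567890     
 HiHat····█·█··█·     
   Tom··█······██     
  Kick·████····█·     
  Clap·█······█·█     
  Bass···········     
                      
                      
                      
                      


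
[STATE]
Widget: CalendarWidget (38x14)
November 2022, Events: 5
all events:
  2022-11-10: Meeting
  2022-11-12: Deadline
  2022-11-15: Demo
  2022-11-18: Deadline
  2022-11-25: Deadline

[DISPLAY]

            November 2022             
Mo Tu We Th Fr Sa Su                  
    1  2  3  4  5  6                  
 7  8  9 10* 11 12* 13                
14 15* 16 17 18* 19 20                
21 22 23 24 25* 26 27                 
28 29 30                              
                                      
                                      
                                      
                                      
                                      
                                      
                                      


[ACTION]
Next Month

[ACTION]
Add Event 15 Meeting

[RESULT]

            December 2022             
Mo Tu We Th Fr Sa Su                  
          1  2  3  4                  
 5  6  7  8  9 10 11                  
12 13 14 15* 16 17 18                 
19 20 21 22 23 24 25                  
26 27 28 29 30 31                     
                                      
                                      
                                      
                                      
                                      
                                      
                                      


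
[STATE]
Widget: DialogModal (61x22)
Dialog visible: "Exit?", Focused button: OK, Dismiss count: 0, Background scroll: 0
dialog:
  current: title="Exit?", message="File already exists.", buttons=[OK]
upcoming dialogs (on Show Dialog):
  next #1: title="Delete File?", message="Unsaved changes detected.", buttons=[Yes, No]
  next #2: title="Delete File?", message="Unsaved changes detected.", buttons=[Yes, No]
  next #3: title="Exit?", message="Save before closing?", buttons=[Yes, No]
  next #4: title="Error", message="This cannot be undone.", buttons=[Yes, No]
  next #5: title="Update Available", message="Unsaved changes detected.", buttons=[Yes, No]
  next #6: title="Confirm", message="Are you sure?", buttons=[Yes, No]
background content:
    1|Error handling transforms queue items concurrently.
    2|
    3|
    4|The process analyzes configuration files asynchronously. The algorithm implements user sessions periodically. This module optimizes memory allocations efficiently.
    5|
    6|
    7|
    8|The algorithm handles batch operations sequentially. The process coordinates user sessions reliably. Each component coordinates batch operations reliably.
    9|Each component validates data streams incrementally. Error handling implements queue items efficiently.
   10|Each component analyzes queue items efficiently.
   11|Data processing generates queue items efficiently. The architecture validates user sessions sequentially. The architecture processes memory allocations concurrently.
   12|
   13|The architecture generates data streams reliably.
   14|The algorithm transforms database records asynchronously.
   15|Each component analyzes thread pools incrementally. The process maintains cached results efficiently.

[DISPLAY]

Error handling transforms queue items concurrently.          
                                                             
                                                             
The process analyzes configuration files asynchronously. The 
                                                             
                                                             
                                                             
The algorithm handles batch operations sequentially. The proc
Each component val┌──────────────────────┐ementally. Error ha
Each component ana│        Exit?         │ently.             
Data processing ge│ File already exists. │ciently. The archit
                  │         [OK]         │                   
The architecture g└──────────────────────┘liably.            
The algorithm transforms database records asynchronously.    
Each component analyzes thread pools incrementally. The proce
                                                             
                                                             
                                                             
                                                             
                                                             
                                                             
                                                             


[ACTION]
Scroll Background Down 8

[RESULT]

Each component validates data streams incrementally. Error ha
Each component analyzes queue items efficiently.             
Data processing generates queue items efficiently. The archit
                                                             
The architecture generates data streams reliably.            
The algorithm transforms database records asynchronously.    
Each component analyzes thread pools incrementally. The proce
                                                             
                  ┌──────────────────────┐                   
                  │        Exit?         │                   
                  │ File already exists. │                   
                  │         [OK]         │                   
                  └──────────────────────┘                   
                                                             
                                                             
                                                             
                                                             
                                                             
                                                             
                                                             
                                                             
                                                             


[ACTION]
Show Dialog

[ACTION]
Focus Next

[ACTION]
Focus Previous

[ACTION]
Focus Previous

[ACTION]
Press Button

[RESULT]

Each component validates data streams incrementally. Error ha
Each component analyzes queue items efficiently.             
Data processing generates queue items efficiently. The archit
                                                             
The architecture generates data streams reliably.            
The algorithm transforms database records asynchronously.    
Each component analyzes thread pools incrementally. The proce
                                                             
                                                             
                                                             
                                                             
                                                             
                                                             
                                                             
                                                             
                                                             
                                                             
                                                             
                                                             
                                                             
                                                             
                                                             


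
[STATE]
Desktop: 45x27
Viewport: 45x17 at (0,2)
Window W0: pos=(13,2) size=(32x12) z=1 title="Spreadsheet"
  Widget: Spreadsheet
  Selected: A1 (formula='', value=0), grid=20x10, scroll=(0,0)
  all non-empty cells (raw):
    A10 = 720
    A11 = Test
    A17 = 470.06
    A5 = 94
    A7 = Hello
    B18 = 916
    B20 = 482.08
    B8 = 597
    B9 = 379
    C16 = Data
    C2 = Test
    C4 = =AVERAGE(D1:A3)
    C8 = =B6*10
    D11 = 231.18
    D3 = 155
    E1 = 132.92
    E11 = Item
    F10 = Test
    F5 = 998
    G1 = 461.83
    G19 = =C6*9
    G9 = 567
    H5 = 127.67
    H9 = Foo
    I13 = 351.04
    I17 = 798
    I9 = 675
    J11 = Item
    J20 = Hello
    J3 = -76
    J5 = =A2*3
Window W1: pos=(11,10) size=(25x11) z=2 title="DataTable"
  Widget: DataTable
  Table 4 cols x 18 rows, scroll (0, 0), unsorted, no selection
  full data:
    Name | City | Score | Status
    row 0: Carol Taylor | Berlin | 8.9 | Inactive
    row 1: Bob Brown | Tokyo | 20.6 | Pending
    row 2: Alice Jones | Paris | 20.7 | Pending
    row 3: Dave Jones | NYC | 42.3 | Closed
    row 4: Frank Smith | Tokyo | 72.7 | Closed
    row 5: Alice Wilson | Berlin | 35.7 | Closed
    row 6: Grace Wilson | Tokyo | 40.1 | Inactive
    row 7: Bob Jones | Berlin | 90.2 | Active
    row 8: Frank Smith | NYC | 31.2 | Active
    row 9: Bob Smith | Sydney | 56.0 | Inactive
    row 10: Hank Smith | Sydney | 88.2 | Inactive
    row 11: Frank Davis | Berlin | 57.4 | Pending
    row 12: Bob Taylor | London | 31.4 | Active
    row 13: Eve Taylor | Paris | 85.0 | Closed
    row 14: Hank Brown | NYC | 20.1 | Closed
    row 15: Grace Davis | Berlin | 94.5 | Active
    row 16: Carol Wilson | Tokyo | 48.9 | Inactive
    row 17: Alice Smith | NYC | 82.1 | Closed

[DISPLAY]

             ┏━━━━━━━━━━━━━━━━━━━━━━━━━━━━━━┓
             ┃ Spreadsheet                  ┃
             ┠──────────────────────────────┨
             ┃A1:                           ┃
             ┃       A       B       C      ┃
             ┃------------------------------┃
             ┃  1      [0]       0       0  ┃
             ┃  2        0       0Test      ┃
           ┏━━━━━━━━━━━━━━━━━━━━━━━┓     0  ┃
           ┃ DataTable             ┃ 14.09  ┃
           ┠───────────────────────┨     0  ┃
           ┃Name        │City  │Sco┃━━━━━━━━┛
           ┃────────────┼──────┼───┃         
           ┃Carol Taylor│Berlin│8.9┃         
           ┃Bob Brown   │Tokyo │20.┃         
           ┃Alice Jones │Paris │20.┃         
           ┃Dave Jones  │NYC   │42.┃         


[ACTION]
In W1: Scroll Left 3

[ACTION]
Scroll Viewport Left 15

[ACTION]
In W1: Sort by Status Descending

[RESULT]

             ┏━━━━━━━━━━━━━━━━━━━━━━━━━━━━━━┓
             ┃ Spreadsheet                  ┃
             ┠──────────────────────────────┨
             ┃A1:                           ┃
             ┃       A       B       C      ┃
             ┃------------------------------┃
             ┃  1      [0]       0       0  ┃
             ┃  2        0       0Test      ┃
           ┏━━━━━━━━━━━━━━━━━━━━━━━┓     0  ┃
           ┃ DataTable             ┃ 14.09  ┃
           ┠───────────────────────┨     0  ┃
           ┃Name        │City  │Sco┃━━━━━━━━┛
           ┃────────────┼──────┼───┃         
           ┃Bob Brown   │Tokyo │20.┃         
           ┃Alice Jones │Paris │20.┃         
           ┃Frank Davis │Berlin│57.┃         
           ┃Carol Taylor│Berlin│8.9┃         


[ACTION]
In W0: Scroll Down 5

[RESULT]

             ┏━━━━━━━━━━━━━━━━━━━━━━━━━━━━━━┓
             ┃ Spreadsheet                  ┃
             ┠──────────────────────────────┨
             ┃A1:                           ┃
             ┃       A       B       C      ┃
             ┃------------------------------┃
             ┃  6        0       0       0  ┃
             ┃  7 Hello          0       0  ┃
           ┏━━━━━━━━━━━━━━━━━━━━━━━┓     0  ┃
           ┃ DataTable             ┃     0  ┃
           ┠───────────────────────┨     0  ┃
           ┃Name        │City  │Sco┃━━━━━━━━┛
           ┃────────────┼──────┼───┃         
           ┃Bob Brown   │Tokyo │20.┃         
           ┃Alice Jones │Paris │20.┃         
           ┃Frank Davis │Berlin│57.┃         
           ┃Carol Taylor│Berlin│8.9┃         


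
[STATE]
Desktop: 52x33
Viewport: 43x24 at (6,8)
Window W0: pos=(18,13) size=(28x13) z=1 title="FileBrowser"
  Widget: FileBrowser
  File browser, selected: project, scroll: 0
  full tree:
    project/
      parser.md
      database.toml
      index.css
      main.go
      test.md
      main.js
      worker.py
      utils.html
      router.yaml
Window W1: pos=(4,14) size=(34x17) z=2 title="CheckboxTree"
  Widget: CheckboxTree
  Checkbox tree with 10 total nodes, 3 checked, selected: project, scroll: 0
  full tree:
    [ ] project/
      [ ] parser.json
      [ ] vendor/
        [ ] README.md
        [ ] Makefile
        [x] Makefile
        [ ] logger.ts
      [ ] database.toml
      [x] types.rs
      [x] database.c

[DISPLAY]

                                           
                                           
                                           
                                           
                                           
            ┏━━━━━━━━━━━━━━━━━━━━━━━━━━┓   
━━━━━━━━━━━━━━━━━━━━━━━━━━━━━━━┓       ┃   
CheckboxTree                   ┃───────┨   
───────────────────────────────┨       ┃   
[-] project/                   ┃       ┃   
  [ ] parser.json              ┃       ┃   
  [-] vendor/                  ┃       ┃   
    [ ] README.md              ┃       ┃   
    [ ] Makefile               ┃       ┃   
    [x] Makefile               ┃       ┃   
    [ ] logger.ts              ┃       ┃   
  [ ] database.toml            ┃       ┃   
  [x] types.rs                 ┃━━━━━━━┛   
  [x] database.c               ┃           
                               ┃           
                               ┃           
                               ┃           
━━━━━━━━━━━━━━━━━━━━━━━━━━━━━━━┛           
                                           


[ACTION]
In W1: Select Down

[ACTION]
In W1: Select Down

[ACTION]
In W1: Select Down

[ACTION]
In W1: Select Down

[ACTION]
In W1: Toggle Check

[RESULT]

                                           
                                           
                                           
                                           
                                           
            ┏━━━━━━━━━━━━━━━━━━━━━━━━━━┓   
━━━━━━━━━━━━━━━━━━━━━━━━━━━━━━━┓       ┃   
CheckboxTree                   ┃───────┨   
───────────────────────────────┨       ┃   
[-] project/                   ┃       ┃   
  [ ] parser.json              ┃       ┃   
  [-] vendor/                  ┃       ┃   
    [ ] README.md              ┃       ┃   
    [x] Makefile               ┃       ┃   
    [x] Makefile               ┃       ┃   
    [ ] logger.ts              ┃       ┃   
  [ ] database.toml            ┃       ┃   
  [x] types.rs                 ┃━━━━━━━┛   
  [x] database.c               ┃           
                               ┃           
                               ┃           
                               ┃           
━━━━━━━━━━━━━━━━━━━━━━━━━━━━━━━┛           
                                           


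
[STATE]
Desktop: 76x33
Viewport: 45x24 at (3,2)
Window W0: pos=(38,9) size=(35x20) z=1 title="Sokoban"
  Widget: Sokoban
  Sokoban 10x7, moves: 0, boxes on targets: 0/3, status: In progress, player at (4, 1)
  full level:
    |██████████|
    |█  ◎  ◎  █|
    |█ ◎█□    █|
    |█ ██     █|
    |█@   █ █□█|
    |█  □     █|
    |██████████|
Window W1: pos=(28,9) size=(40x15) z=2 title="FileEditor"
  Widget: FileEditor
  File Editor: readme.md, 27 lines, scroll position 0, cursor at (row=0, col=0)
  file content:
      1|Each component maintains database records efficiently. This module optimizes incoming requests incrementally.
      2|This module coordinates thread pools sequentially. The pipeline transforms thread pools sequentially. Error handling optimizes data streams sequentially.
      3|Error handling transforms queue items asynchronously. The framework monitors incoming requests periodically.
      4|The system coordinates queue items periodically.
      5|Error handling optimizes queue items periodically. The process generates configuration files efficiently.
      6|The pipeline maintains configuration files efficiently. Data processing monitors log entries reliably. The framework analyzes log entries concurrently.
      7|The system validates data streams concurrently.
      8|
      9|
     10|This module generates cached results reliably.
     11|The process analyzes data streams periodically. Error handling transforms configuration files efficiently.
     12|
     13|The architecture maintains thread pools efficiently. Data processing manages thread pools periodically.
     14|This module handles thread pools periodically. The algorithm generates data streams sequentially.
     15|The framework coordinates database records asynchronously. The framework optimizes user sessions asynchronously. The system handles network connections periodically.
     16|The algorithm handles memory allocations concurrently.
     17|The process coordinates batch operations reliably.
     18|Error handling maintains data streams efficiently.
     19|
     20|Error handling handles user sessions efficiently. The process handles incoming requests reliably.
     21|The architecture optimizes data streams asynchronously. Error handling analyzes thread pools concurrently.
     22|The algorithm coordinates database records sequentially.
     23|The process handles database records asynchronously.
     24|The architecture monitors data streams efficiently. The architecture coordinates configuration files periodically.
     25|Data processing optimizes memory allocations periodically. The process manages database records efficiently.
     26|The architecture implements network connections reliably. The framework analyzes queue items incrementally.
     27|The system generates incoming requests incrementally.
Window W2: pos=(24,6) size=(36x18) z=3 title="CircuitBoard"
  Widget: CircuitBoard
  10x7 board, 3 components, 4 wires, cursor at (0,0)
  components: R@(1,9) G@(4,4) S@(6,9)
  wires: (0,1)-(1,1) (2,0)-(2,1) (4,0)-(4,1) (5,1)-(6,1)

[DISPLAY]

                                             
                                             
                                             
                                             
                     ┏━━━━━━━━━━━━━━━━━━━━━━━
                     ┃ CircuitBoard          
                     ┠───────────────────────
                     ┃   0 1 2 3 4 5 6 7 8 9 
                     ┃0  [.]  ·              
                     ┃        │              
                     ┃1       ·              
                     ┃                       
                     ┃2   · ─ ·              
                     ┃                       
                     ┃3                      
                     ┃                       
                     ┃4   · ─ ·           G  
                     ┃                       
                     ┃5       ·              
                     ┃        │              
                     ┃6       ·              
                     ┗━━━━━━━━━━━━━━━━━━━━━━━
                                   ┃         
                                   ┃         


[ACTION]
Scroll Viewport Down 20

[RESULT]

                     ┃   0 1 2 3 4 5 6 7 8 9 
                     ┃0  [.]  ·              
                     ┃        │              
                     ┃1       ·              
                     ┃                       
                     ┃2   · ─ ·              
                     ┃                       
                     ┃3                      
                     ┃                       
                     ┃4   · ─ ·           G  
                     ┃                       
                     ┃5       ·              
                     ┃        │              
                     ┃6       ·              
                     ┗━━━━━━━━━━━━━━━━━━━━━━━
                                   ┃         
                                   ┃         
                                   ┃         
                                   ┃         
                                   ┗━━━━━━━━━
                                             
                                             
                                             
                                             


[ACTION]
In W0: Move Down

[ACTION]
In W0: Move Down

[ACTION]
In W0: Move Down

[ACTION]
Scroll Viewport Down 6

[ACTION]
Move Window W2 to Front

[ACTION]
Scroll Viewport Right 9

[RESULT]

            ┃   0 1 2 3 4 5 6 7 8 9          
            ┃0  [.]  ·                       
            ┃        │                       
            ┃1       ·                       
            ┃                                
            ┃2   · ─ ·                       
            ┃                                
            ┃3                               
            ┃                                
            ┃4   · ─ ·           G           
            ┃                                
            ┃5       ·                       
            ┃        │                       
            ┃6       ·                       
            ┗━━━━━━━━━━━━━━━━━━━━━━━━━━━━━━━━
                          ┃                  
                          ┃                  
                          ┃                  
                          ┃                  
                          ┗━━━━━━━━━━━━━━━━━━
                                             
                                             
                                             
                                             


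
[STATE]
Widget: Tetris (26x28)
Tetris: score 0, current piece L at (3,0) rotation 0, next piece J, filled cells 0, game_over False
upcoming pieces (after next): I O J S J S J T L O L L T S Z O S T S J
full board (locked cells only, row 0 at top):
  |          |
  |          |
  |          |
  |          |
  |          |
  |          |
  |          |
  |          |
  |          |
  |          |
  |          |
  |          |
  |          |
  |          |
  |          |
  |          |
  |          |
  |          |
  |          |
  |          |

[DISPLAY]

     ▒    │Next:          
   ▒▒▒    │█              
          │███            
          │               
          │               
          │               
          │Score:         
          │0              
          │               
          │               
          │               
          │               
          │               
          │               
          │               
          │               
          │               
          │               
          │               
          │               
          │               
          │               
          │               
          │               
          │               
          │               
          │               
          │               


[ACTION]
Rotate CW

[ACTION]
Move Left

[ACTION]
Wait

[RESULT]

          │Next:          
  ▒       │█              
  ▒       │███            
  ▒▒      │               
          │               
          │               
          │Score:         
          │0              
          │               
          │               
          │               
          │               
          │               
          │               
          │               
          │               
          │               
          │               
          │               
          │               
          │               
          │               
          │               
          │               
          │               
          │               
          │               
          │               


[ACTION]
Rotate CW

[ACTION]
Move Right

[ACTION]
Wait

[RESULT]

          │Next:          
          │█              
   ▒▒▒    │███            
   ▒      │               
          │               
          │               
          │Score:         
          │0              
          │               
          │               
          │               
          │               
          │               
          │               
          │               
          │               
          │               
          │               
          │               
          │               
          │               
          │               
          │               
          │               
          │               
          │               
          │               
          │               


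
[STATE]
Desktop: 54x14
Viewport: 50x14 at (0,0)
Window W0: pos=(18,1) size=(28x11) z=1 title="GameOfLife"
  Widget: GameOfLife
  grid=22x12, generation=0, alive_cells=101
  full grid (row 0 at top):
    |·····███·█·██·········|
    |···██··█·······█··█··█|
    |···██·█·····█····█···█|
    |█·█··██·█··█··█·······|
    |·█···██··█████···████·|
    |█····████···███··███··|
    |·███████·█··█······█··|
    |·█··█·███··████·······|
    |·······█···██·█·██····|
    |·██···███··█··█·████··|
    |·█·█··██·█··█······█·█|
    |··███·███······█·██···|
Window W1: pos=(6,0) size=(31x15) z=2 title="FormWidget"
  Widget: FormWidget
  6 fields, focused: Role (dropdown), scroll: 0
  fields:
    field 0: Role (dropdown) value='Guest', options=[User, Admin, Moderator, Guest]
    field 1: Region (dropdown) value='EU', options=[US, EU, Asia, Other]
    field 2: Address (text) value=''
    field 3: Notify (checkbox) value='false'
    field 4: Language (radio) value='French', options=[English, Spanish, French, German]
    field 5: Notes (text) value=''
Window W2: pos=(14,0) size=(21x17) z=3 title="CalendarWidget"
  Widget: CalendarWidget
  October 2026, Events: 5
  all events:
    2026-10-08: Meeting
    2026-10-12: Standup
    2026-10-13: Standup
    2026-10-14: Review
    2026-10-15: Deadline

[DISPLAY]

      ┏━━━━━━━┏━━━━━━━━━━━━━━━━━━━┓━┓             
      ┃ FormWi┃ CalendarWidget    ┃ ┃━━━━━━━━┓    
      ┠───────┠───────────────────┨─┨        ┃    
      ┃> Role:┃    October 2026   ┃]┃────────┨    
      ┃  Regio┃Mo Tu We Th Fr Sa S┃]┃        ┃    
      ┃  Addre┃          1  2  3  ┃]┃····    ┃    
      ┃  Notif┃ 5  6  7  8*  9 10 ┃ ┃███·    ┃    
      ┃  Langu┃12* 13* 14* 15* 16 ┃ ┃██··    ┃    
      ┃  Notes┃19 20 21 22 23 24 2┃]┃·█··    ┃    
      ┃       ┃26 27 28 29 30 31  ┃ ┃····    ┃    
      ┃       ┃                   ┃ ┃····    ┃    
      ┃       ┃                   ┃ ┃━━━━━━━━┛    
      ┃       ┃                   ┃ ┃             
      ┃       ┃                   ┃ ┃             


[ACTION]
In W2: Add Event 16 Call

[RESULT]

      ┏━━━━━━━┏━━━━━━━━━━━━━━━━━━━┓━┓             
      ┃ FormWi┃ CalendarWidget    ┃ ┃━━━━━━━━┓    
      ┠───────┠───────────────────┨─┨        ┃    
      ┃> Role:┃    October 2026   ┃]┃────────┨    
      ┃  Regio┃Mo Tu We Th Fr Sa S┃]┃        ┃    
      ┃  Addre┃          1  2  3  ┃]┃····    ┃    
      ┃  Notif┃ 5  6  7  8*  9 10 ┃ ┃███·    ┃    
      ┃  Langu┃12* 13* 14* 15* 16*┃ ┃██··    ┃    
      ┃  Notes┃19 20 21 22 23 24 2┃]┃·█··    ┃    
      ┃       ┃26 27 28 29 30 31  ┃ ┃····    ┃    
      ┃       ┃                   ┃ ┃····    ┃    
      ┃       ┃                   ┃ ┃━━━━━━━━┛    
      ┃       ┃                   ┃ ┃             
      ┃       ┃                   ┃ ┃             


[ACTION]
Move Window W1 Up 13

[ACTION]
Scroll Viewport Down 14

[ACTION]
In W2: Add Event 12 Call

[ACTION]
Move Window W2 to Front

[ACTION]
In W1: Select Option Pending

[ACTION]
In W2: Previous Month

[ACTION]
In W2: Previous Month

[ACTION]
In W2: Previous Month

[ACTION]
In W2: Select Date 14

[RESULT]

      ┏━━━━━━━┏━━━━━━━━━━━━━━━━━━━┓━┓             
      ┃ FormWi┃ CalendarWidget    ┃ ┃━━━━━━━━┓    
      ┠───────┠───────────────────┨─┨        ┃    
      ┃> Role:┃     July 2026     ┃]┃────────┨    
      ┃  Regio┃Mo Tu We Th Fr Sa S┃]┃        ┃    
      ┃  Addre┃       1  2  3  4  ┃]┃····    ┃    
      ┃  Notif┃ 6  7  8  9 10 11 1┃ ┃███·    ┃    
      ┃  Langu┃13 [14] 15 16 17 18┃ ┃██··    ┃    
      ┃  Notes┃20 21 22 23 24 25 2┃]┃·█··    ┃    
      ┃       ┃27 28 29 30 31     ┃ ┃····    ┃    
      ┃       ┃                   ┃ ┃····    ┃    
      ┃       ┃                   ┃ ┃━━━━━━━━┛    
      ┃       ┃                   ┃ ┃             
      ┃       ┃                   ┃ ┃             


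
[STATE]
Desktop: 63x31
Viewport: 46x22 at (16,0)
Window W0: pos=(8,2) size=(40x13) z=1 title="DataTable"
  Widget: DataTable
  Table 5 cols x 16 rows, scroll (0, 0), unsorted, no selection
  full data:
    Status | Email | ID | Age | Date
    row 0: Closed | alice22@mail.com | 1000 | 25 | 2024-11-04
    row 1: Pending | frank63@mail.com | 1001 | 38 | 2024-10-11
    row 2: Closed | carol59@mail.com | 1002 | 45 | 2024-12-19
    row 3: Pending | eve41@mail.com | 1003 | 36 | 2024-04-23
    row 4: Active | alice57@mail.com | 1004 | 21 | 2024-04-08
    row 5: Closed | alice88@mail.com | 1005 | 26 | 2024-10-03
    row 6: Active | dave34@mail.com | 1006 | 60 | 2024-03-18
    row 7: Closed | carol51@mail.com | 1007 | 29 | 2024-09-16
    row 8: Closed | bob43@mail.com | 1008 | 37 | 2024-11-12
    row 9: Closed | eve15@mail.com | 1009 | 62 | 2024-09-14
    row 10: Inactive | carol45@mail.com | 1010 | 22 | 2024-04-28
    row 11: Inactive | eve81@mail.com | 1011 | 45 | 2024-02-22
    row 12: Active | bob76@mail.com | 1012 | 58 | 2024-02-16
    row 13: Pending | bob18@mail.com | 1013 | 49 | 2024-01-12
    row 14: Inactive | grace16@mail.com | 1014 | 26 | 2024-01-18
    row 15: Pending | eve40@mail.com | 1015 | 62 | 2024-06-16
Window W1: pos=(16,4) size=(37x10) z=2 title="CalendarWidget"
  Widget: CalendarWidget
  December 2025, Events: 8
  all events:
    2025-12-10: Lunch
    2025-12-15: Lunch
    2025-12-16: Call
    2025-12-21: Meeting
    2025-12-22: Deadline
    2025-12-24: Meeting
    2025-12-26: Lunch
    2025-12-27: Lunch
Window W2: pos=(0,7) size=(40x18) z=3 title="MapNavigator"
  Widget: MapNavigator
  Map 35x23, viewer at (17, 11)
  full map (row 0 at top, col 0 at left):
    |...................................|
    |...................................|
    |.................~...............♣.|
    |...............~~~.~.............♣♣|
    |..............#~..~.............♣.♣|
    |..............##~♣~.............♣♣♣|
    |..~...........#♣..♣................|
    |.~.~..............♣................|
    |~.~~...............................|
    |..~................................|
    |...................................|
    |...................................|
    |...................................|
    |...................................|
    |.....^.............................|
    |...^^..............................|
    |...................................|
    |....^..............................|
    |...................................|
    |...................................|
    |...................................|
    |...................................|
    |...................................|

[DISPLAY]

                                              
                                              
━━━━━━━━━━━━━━━━━━━━━━━━━━━━━━━┓              
ble                            ┃              
┏━━━━━━━━━━━━━━━━━━━━━━━━━━━━━━━━━━━┓         
┃ CalendarWidget                    ┃         
┠───────────────────────────────────┨         
━━━━━━━━━━━━━━━━━━━━━━━┓5           ┃         
                       ┃            ┃         
───────────────────────┨            ┃         
.#~..~.............♣.♣ ┃            ┃         
.##~♣~.............♣♣♣ ┃            ┃         
.#♣..♣................ ┃8           ┃         
.....♣................ ┃━━━━━━━━━━━━┛         
...................... ┃━━━━━━━┛              
...................... ┃                      
...................... ┃                      
....@................. ┃                      
...................... ┃                      
...................... ┃                      
...................... ┃                      
...................... ┃                      


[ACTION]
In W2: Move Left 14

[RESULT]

                                              
                                              
━━━━━━━━━━━━━━━━━━━━━━━━━━━━━━━┓              
ble                            ┃              
┏━━━━━━━━━━━━━━━━━━━━━━━━━━━━━━━━━━━┓         
┃ CalendarWidget                    ┃         
┠───────────────────────────────────┨         
━━━━━━━━━━━━━━━━━━━━━━━┓5           ┃         
                       ┃            ┃         
───────────────────────┨            ┃         
 ..............#~..~...┃            ┃         
 ..............##~♣~...┃            ┃         
 ..~...........#♣..♣...┃8           ┃         
 .~.~..............♣...┃━━━━━━━━━━━━┛         
 ~.~~..................┃━━━━━━━┛              
 ..~...................┃                      
 ......................┃                      
 ...@..................┃                      
 ......................┃                      
 ......................┃                      
 .....^................┃                      
 ...^^.................┃                      


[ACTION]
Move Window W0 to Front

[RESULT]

                                              
                                              
━━━━━━━━━━━━━━━━━━━━━━━━━━━━━━━┓              
ble                            ┃              
───────────────────────────────┨━━━━┓         
 │Email           │ID  │Age│Dat┃    ┃         
─┼────────────────┼────┼───┼───┃────┨         
 │alice22@mail.com│1000│25 │202┃    ┃         
 │frank63@mail.com│1001│38 │202┃    ┃         
 │carol59@mail.com│1002│45 │202┃    ┃         
 │eve41@mail.com  │1003│36 │202┃    ┃         
 │alice57@mail.com│1004│21 │202┃    ┃         
 │alice88@mail.com│1005│26 │202┃    ┃         
 │dave34@mail.com │1006│60 │202┃━━━━┛         
━━━━━━━━━━━━━━━━━━━━━━━━━━━━━━━┛              
 ..~...................┃                      
 ......................┃                      
 ...@..................┃                      
 ......................┃                      
 ......................┃                      
 .....^................┃                      
 ...^^.................┃                      
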